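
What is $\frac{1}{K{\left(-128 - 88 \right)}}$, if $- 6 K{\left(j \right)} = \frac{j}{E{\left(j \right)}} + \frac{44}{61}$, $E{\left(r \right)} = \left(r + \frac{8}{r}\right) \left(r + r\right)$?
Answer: $- \frac{4269756}{511657} \approx -8.345$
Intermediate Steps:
$E{\left(r \right)} = 2 r \left(r + \frac{8}{r}\right)$ ($E{\left(r \right)} = \left(r + \frac{8}{r}\right) 2 r = 2 r \left(r + \frac{8}{r}\right)$)
$K{\left(j \right)} = - \frac{22}{183} - \frac{j}{6 \left(16 + 2 j^{2}\right)}$ ($K{\left(j \right)} = - \frac{\frac{j}{16 + 2 j^{2}} + \frac{44}{61}}{6} = - \frac{\frac{44}{61} + \frac{j}{16 + 2 j^{2}}}{6} = - \frac{22}{183} - \frac{j}{6 \left(16 + 2 j^{2}\right)}$)
$\frac{1}{K{\left(-128 - 88 \right)}} = \frac{1}{\frac{1}{732} \frac{1}{8 + \left(-128 - 88\right)^{2}} \left(-704 - 88 \left(-128 - 88\right)^{2} - 61 \left(-128 - 88\right)\right)} = \frac{1}{\frac{1}{732} \frac{1}{8 + \left(-216\right)^{2}} \left(-704 - 88 \left(-216\right)^{2} - -13176\right)} = \frac{1}{\frac{1}{732} \frac{1}{8 + 46656} \left(-704 - 4105728 + 13176\right)} = \frac{1}{\frac{1}{732} \cdot \frac{1}{46664} \left(-704 - 4105728 + 13176\right)} = \frac{1}{\frac{1}{732} \cdot \frac{1}{46664} \left(-4093256\right)} = \frac{1}{- \frac{511657}{4269756}} = - \frac{4269756}{511657}$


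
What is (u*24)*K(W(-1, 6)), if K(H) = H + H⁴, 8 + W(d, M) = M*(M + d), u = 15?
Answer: 84340080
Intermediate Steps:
W(d, M) = -8 + M*(M + d)
(u*24)*K(W(-1, 6)) = (15*24)*((-8 + 6² + 6*(-1)) + (-8 + 6² + 6*(-1))⁴) = 360*((-8 + 36 - 6) + (-8 + 36 - 6)⁴) = 360*(22 + 22⁴) = 360*(22 + 234256) = 360*234278 = 84340080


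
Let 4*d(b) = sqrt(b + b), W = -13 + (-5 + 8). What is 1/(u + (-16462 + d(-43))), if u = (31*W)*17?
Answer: -173856/3778238635 - 2*I*sqrt(86)/3778238635 ≈ -4.6015e-5 - 4.909e-9*I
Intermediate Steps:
W = -10 (W = -13 + 3 = -10)
d(b) = sqrt(2)*sqrt(b)/4 (d(b) = sqrt(b + b)/4 = sqrt(2*b)/4 = (sqrt(2)*sqrt(b))/4 = sqrt(2)*sqrt(b)/4)
u = -5270 (u = (31*(-10))*17 = -310*17 = -5270)
1/(u + (-16462 + d(-43))) = 1/(-5270 + (-16462 + sqrt(2)*sqrt(-43)/4)) = 1/(-5270 + (-16462 + sqrt(2)*(I*sqrt(43))/4)) = 1/(-5270 + (-16462 + I*sqrt(86)/4)) = 1/(-21732 + I*sqrt(86)/4)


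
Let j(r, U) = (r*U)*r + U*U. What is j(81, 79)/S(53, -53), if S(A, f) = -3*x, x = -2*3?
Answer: 262280/9 ≈ 29142.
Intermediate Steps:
x = -6
S(A, f) = 18 (S(A, f) = -3*(-6) = 18)
j(r, U) = U**2 + U*r**2 (j(r, U) = (U*r)*r + U**2 = U*r**2 + U**2 = U**2 + U*r**2)
j(81, 79)/S(53, -53) = (79*(79 + 81**2))/18 = (79*(79 + 6561))*(1/18) = (79*6640)*(1/18) = 524560*(1/18) = 262280/9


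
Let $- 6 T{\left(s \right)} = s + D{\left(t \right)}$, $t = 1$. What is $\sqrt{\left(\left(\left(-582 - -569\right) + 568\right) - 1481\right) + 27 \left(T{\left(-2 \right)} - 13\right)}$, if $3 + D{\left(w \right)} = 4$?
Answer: $\frac{i \sqrt{5090}}{2} \approx 35.672 i$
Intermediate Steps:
$D{\left(w \right)} = 1$ ($D{\left(w \right)} = -3 + 4 = 1$)
$T{\left(s \right)} = - \frac{1}{6} - \frac{s}{6}$ ($T{\left(s \right)} = - \frac{s + 1}{6} = - \frac{1 + s}{6} = - \frac{1}{6} - \frac{s}{6}$)
$\sqrt{\left(\left(\left(-582 - -569\right) + 568\right) - 1481\right) + 27 \left(T{\left(-2 \right)} - 13\right)} = \sqrt{\left(\left(\left(-582 - -569\right) + 568\right) - 1481\right) + 27 \left(\left(- \frac{1}{6} - - \frac{1}{3}\right) - 13\right)} = \sqrt{\left(\left(\left(-582 + 569\right) + 568\right) - 1481\right) + 27 \left(\left(- \frac{1}{6} + \frac{1}{3}\right) - 13\right)} = \sqrt{\left(\left(-13 + 568\right) - 1481\right) + 27 \left(\frac{1}{6} - 13\right)} = \sqrt{\left(555 - 1481\right) + 27 \left(- \frac{77}{6}\right)} = \sqrt{-926 - \frac{693}{2}} = \sqrt{- \frac{2545}{2}} = \frac{i \sqrt{5090}}{2}$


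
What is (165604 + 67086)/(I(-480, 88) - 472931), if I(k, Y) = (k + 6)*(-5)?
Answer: -232690/470561 ≈ -0.49449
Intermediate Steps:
I(k, Y) = -30 - 5*k (I(k, Y) = (6 + k)*(-5) = -30 - 5*k)
(165604 + 67086)/(I(-480, 88) - 472931) = (165604 + 67086)/((-30 - 5*(-480)) - 472931) = 232690/((-30 + 2400) - 472931) = 232690/(2370 - 472931) = 232690/(-470561) = 232690*(-1/470561) = -232690/470561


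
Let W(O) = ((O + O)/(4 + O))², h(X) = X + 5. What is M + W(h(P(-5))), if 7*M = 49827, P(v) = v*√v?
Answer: (-1097594*I + 2242915*√5)/(7*(-22*I + 45*√5)) ≈ 7120.7 - 1.4332*I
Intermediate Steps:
P(v) = v^(3/2)
h(X) = 5 + X
W(O) = 4*O²/(4 + O)² (W(O) = ((2*O)/(4 + O))² = (2*O/(4 + O))² = 4*O²/(4 + O)²)
M = 49827/7 (M = (⅐)*49827 = 49827/7 ≈ 7118.1)
M + W(h(P(-5))) = 49827/7 + 4*(5 + (-5)^(3/2))²/(4 + (5 + (-5)^(3/2)))² = 49827/7 + 4*(5 - 5*I*√5)²/(4 + (5 - 5*I*√5))² = 49827/7 + 4*(5 - 5*I*√5)²/(9 - 5*I*√5)²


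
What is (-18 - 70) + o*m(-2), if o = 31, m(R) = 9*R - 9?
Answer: -925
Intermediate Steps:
m(R) = -9 + 9*R
(-18 - 70) + o*m(-2) = (-18 - 70) + 31*(-9 + 9*(-2)) = -88 + 31*(-9 - 18) = -88 + 31*(-27) = -88 - 837 = -925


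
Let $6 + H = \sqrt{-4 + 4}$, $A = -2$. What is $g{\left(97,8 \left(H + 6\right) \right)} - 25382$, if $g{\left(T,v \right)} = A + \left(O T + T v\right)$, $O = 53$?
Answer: $-20243$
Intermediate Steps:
$H = -6$ ($H = -6 + \sqrt{-4 + 4} = -6 + \sqrt{0} = -6 + 0 = -6$)
$g{\left(T,v \right)} = -2 + 53 T + T v$ ($g{\left(T,v \right)} = -2 + \left(53 T + T v\right) = -2 + 53 T + T v$)
$g{\left(97,8 \left(H + 6\right) \right)} - 25382 = \left(-2 + 53 \cdot 97 + 97 \cdot 8 \left(-6 + 6\right)\right) - 25382 = \left(-2 + 5141 + 97 \cdot 8 \cdot 0\right) - 25382 = \left(-2 + 5141 + 97 \cdot 0\right) - 25382 = \left(-2 + 5141 + 0\right) - 25382 = 5139 - 25382 = -20243$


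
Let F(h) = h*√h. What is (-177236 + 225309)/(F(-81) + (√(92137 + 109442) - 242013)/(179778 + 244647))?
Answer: 20403383025/(-242013 + √201579 - 309405825*I) ≈ -0.051485 + 65.944*I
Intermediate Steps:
F(h) = h^(3/2)
(-177236 + 225309)/(F(-81) + (√(92137 + 109442) - 242013)/(179778 + 244647)) = (-177236 + 225309)/((-81)^(3/2) + (√(92137 + 109442) - 242013)/(179778 + 244647)) = 48073/(-729*I + (√201579 - 242013)/424425) = 48073/(-729*I + (-242013 + √201579)*(1/424425)) = 48073/(-729*I + (-80671/141475 + √201579/424425)) = 48073/(-80671/141475 - 729*I + √201579/424425)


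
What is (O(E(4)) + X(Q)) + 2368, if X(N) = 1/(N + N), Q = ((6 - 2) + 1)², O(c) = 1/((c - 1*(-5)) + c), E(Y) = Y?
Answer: 1539263/650 ≈ 2368.1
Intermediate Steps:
O(c) = 1/(5 + 2*c) (O(c) = 1/((c + 5) + c) = 1/((5 + c) + c) = 1/(5 + 2*c))
Q = 25 (Q = (4 + 1)² = 5² = 25)
X(N) = 1/(2*N)
(O(E(4)) + X(Q)) + 2368 = (1/(5 + 2*4) + (½)/25) + 2368 = (1/(5 + 8) + (½)*(1/25)) + 2368 = (1/13 + 1/50) + 2368 = 63/650 + 2368 = 1539263/650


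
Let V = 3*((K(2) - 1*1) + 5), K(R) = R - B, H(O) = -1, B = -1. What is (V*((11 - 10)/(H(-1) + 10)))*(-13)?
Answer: -91/3 ≈ -30.333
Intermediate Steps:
K(R) = 1 + R (K(R) = R - 1*(-1) = R + 1 = 1 + R)
V = 21 (V = 3*(((1 + 2) - 1*1) + 5) = 3*((3 - 1) + 5) = 3*(2 + 5) = 3*7 = 21)
(V*((11 - 10)/(H(-1) + 10)))*(-13) = (21*((11 - 10)/(-1 + 10)))*(-13) = (21*(1/9))*(-13) = (21*(1*(⅑)))*(-13) = (21*(⅑))*(-13) = (7/3)*(-13) = -91/3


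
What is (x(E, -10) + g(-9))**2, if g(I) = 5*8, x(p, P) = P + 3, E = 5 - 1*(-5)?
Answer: 1089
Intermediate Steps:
E = 10 (E = 5 + 5 = 10)
x(p, P) = 3 + P
g(I) = 40
(x(E, -10) + g(-9))**2 = ((3 - 10) + 40)**2 = (-7 + 40)**2 = 33**2 = 1089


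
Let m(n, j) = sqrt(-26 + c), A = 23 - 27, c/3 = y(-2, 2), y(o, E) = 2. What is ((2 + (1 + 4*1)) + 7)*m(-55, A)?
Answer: 28*I*sqrt(5) ≈ 62.61*I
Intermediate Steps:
c = 6 (c = 3*2 = 6)
A = -4
m(n, j) = 2*I*sqrt(5) (m(n, j) = sqrt(-26 + 6) = sqrt(-20) = 2*I*sqrt(5))
((2 + (1 + 4*1)) + 7)*m(-55, A) = ((2 + (1 + 4*1)) + 7)*(2*I*sqrt(5)) = ((2 + (1 + 4)) + 7)*(2*I*sqrt(5)) = ((2 + 5) + 7)*(2*I*sqrt(5)) = (7 + 7)*(2*I*sqrt(5)) = 14*(2*I*sqrt(5)) = 28*I*sqrt(5)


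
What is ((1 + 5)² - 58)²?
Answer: 484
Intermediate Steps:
((1 + 5)² - 58)² = (6² - 58)² = (36 - 58)² = (-22)² = 484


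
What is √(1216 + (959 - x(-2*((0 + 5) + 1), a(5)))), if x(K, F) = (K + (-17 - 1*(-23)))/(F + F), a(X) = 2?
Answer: √8706/2 ≈ 46.653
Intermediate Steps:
x(K, F) = (6 + K)/(2*F) (x(K, F) = (K + (-17 + 23))/((2*F)) = (K + 6)*(1/(2*F)) = (6 + K)*(1/(2*F)) = (6 + K)/(2*F))
√(1216 + (959 - x(-2*((0 + 5) + 1), a(5)))) = √(1216 + (959 - (6 - 2*((0 + 5) + 1))/(2*2))) = √(1216 + (959 - (6 - 2*(5 + 1))/(2*2))) = √(1216 + (959 - (6 - 2*6)/(2*2))) = √(1216 + (959 - (6 - 12)/(2*2))) = √(1216 + (959 - (-6)/(2*2))) = √(1216 + (959 - 1*(-3/2))) = √(1216 + (959 + 3/2)) = √(1216 + 1921/2) = √(4353/2) = √8706/2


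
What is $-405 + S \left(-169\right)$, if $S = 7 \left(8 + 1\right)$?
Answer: $-11052$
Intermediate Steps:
$S = 63$ ($S = 7 \cdot 9 = 63$)
$-405 + S \left(-169\right) = -405 + 63 \left(-169\right) = -405 - 10647 = -11052$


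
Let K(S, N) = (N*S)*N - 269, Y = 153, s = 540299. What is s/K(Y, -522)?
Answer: 540299/41689783 ≈ 0.012960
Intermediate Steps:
K(S, N) = -269 + S*N² (K(S, N) = S*N² - 269 = -269 + S*N²)
s/K(Y, -522) = 540299/(-269 + 153*(-522)²) = 540299/(-269 + 153*272484) = 540299/(-269 + 41690052) = 540299/41689783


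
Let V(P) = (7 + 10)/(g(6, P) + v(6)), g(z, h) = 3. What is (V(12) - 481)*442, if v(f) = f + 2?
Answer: -2331108/11 ≈ -2.1192e+5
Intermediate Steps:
v(f) = 2 + f
V(P) = 17/11 (V(P) = (7 + 10)/(3 + (2 + 6)) = 17/(3 + 8) = 17/11)
(V(12) - 481)*442 = (17/11 - 481)*442 = -5274/11*442 = -2331108/11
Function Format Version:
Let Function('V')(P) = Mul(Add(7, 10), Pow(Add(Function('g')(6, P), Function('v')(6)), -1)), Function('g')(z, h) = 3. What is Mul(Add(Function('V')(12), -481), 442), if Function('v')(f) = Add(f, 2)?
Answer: Rational(-2331108, 11) ≈ -2.1192e+5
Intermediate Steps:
Function('v')(f) = Add(2, f)
Function('V')(P) = Rational(17, 11) (Function('V')(P) = Mul(Add(7, 10), Pow(Add(3, Add(2, 6)), -1)) = Mul(17, Pow(Add(3, 8), -1)) = Mul(17, Pow(11, -1)) = Mul(17, Rational(1, 11)) = Rational(17, 11))
Mul(Add(Function('V')(12), -481), 442) = Mul(Add(Rational(17, 11), -481), 442) = Mul(Rational(-5274, 11), 442) = Rational(-2331108, 11)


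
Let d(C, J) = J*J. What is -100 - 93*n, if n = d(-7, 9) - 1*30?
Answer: -4843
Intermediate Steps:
d(C, J) = J²
n = 51 (n = 9² - 1*30 = 81 - 30 = 51)
-100 - 93*n = -100 - 93*51 = -100 - 4743 = -4843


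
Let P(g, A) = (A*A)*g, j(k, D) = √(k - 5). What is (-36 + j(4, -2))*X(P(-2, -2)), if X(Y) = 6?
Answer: -216 + 6*I ≈ -216.0 + 6.0*I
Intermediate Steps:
j(k, D) = √(-5 + k)
P(g, A) = g*A² (P(g, A) = A²*g = g*A²)
(-36 + j(4, -2))*X(P(-2, -2)) = (-36 + √(-5 + 4))*6 = (-36 + √(-1))*6 = (-36 + I)*6 = -216 + 6*I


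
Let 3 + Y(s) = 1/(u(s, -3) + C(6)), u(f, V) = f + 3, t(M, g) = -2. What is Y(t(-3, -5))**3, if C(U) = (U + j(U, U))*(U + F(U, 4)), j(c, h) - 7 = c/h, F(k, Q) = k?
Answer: -129554216/4826809 ≈ -26.841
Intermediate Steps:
j(c, h) = 7 + c/h
u(f, V) = 3 + f
C(U) = 2*U*(8 + U) (C(U) = (U + (7 + U/U))*(U + U) = (U + (7 + 1))*(2*U) = (U + 8)*(2*U) = (8 + U)*(2*U) = 2*U*(8 + U))
Y(s) = -3 + 1/(171 + s) (Y(s) = -3 + 1/((3 + s) + 2*6*(8 + 6)) = -3 + 1/((3 + s) + 2*6*14) = -3 + 1/((3 + s) + 168) = -3 + 1/(171 + s))
Y(t(-3, -5))**3 = ((-512 - 3*(-2))/(171 - 2))**3 = ((-512 + 6)/169)**3 = ((1/169)*(-506))**3 = (-506/169)**3 = -129554216/4826809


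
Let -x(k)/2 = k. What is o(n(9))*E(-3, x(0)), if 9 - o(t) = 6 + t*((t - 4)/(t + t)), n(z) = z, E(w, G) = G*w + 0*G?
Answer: 0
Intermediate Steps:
x(k) = -2*k
E(w, G) = G*w (E(w, G) = G*w + 0 = G*w)
o(t) = 5 - t/2 (o(t) = 9 - (6 + t*((t - 4)/(t + t))) = 9 - (6 + t*((-4 + t)/((2*t)))) = 9 - (6 + t*((-4 + t)*(1/(2*t)))) = 9 - (6 + t*((-4 + t)/(2*t))) = 9 - (6 + (-2 + t/2)) = 9 - (4 + t/2) = 9 + (-4 - t/2) = 5 - t/2)
o(n(9))*E(-3, x(0)) = (5 - 1/2*9)*(-2*0*(-3)) = (5 - 9/2)*(0*(-3)) = (1/2)*0 = 0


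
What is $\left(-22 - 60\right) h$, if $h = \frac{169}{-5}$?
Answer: $\frac{13858}{5} \approx 2771.6$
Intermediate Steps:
$h = - \frac{169}{5}$ ($h = 169 \left(- \frac{1}{5}\right) = - \frac{169}{5} \approx -33.8$)
$\left(-22 - 60\right) h = \left(-22 - 60\right) \left(- \frac{169}{5}\right) = \left(-82\right) \left(- \frac{169}{5}\right) = \frac{13858}{5}$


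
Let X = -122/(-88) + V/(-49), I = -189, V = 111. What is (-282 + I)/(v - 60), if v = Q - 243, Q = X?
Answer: 1015476/655163 ≈ 1.5500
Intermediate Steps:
X = -1895/2156 (X = -122/(-88) + 111/(-49) = -122*(-1/88) + 111*(-1/49) = 61/44 - 111/49 = -1895/2156 ≈ -0.87894)
Q = -1895/2156 ≈ -0.87894
v = -525803/2156 (v = -1895/2156 - 243 = -525803/2156 ≈ -243.88)
(-282 + I)/(v - 60) = (-282 - 189)/(-525803/2156 - 60) = -471/(-655163/2156) = -471*(-2156/655163) = 1015476/655163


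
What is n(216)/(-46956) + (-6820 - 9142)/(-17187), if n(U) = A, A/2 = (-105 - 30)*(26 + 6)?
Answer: 74833946/67252731 ≈ 1.1127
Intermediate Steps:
A = -8640 (A = 2*((-105 - 30)*(26 + 6)) = 2*(-135*32) = 2*(-4320) = -8640)
n(U) = -8640
n(216)/(-46956) + (-6820 - 9142)/(-17187) = -8640/(-46956) + (-6820 - 9142)/(-17187) = -8640*(-1/46956) - 15962*(-1/17187) = 720/3913 + 15962/17187 = 74833946/67252731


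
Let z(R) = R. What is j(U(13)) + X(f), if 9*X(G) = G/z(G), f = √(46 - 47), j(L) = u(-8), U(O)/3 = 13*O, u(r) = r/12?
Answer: -5/9 ≈ -0.55556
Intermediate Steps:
u(r) = r/12 (u(r) = r*(1/12) = r/12)
U(O) = 39*O (U(O) = 3*(13*O) = 39*O)
j(L) = -⅔ (j(L) = (1/12)*(-8) = -⅔)
f = I (f = √(-1) = I ≈ 1.0*I)
X(G) = ⅑ (X(G) = (G/G)/9 = (⅑)*1 = ⅑)
j(U(13)) + X(f) = -⅔ + ⅑ = -5/9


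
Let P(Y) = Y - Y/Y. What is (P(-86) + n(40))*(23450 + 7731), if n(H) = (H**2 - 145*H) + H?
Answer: -132425707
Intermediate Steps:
P(Y) = -1 + Y (P(Y) = Y - 1*1 = Y - 1 = -1 + Y)
n(H) = H**2 - 144*H
(P(-86) + n(40))*(23450 + 7731) = ((-1 - 86) + 40*(-144 + 40))*(23450 + 7731) = (-87 + 40*(-104))*31181 = (-87 - 4160)*31181 = -4247*31181 = -132425707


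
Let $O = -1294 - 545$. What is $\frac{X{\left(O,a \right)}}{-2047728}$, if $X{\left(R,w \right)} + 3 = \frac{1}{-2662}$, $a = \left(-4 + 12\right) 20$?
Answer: $\frac{7987}{5451051936} \approx 1.4652 \cdot 10^{-6}$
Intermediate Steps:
$O = -1839$ ($O = -1294 - 545 = -1839$)
$a = 160$ ($a = 8 \cdot 20 = 160$)
$X{\left(R,w \right)} = - \frac{7987}{2662}$ ($X{\left(R,w \right)} = -3 + \frac{1}{-2662} = -3 - \frac{1}{2662} = - \frac{7987}{2662}$)
$\frac{X{\left(O,a \right)}}{-2047728} = - \frac{7987}{2662 \left(-2047728\right)} = \left(- \frac{7987}{2662}\right) \left(- \frac{1}{2047728}\right) = \frac{7987}{5451051936}$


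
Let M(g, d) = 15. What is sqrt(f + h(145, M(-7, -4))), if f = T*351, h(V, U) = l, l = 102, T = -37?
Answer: I*sqrt(12885) ≈ 113.51*I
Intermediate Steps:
h(V, U) = 102
f = -12987 (f = -37*351 = -12987)
sqrt(f + h(145, M(-7, -4))) = sqrt(-12987 + 102) = sqrt(-12885) = I*sqrt(12885)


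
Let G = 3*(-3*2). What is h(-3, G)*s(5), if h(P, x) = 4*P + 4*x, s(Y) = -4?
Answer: 336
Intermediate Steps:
G = -18 (G = 3*(-6) = -18)
h(-3, G)*s(5) = (4*(-3) + 4*(-18))*(-4) = (-12 - 72)*(-4) = -84*(-4) = 336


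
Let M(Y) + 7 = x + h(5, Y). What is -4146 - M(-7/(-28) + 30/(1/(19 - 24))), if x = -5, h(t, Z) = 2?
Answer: -4136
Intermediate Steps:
M(Y) = -10 (M(Y) = -7 + (-5 + 2) = -7 - 3 = -10)
-4146 - M(-7/(-28) + 30/(1/(19 - 24))) = -4146 - 1*(-10) = -4146 + 10 = -4136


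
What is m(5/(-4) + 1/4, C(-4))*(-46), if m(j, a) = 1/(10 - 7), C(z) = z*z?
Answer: -46/3 ≈ -15.333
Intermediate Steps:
C(z) = z²
m(j, a) = ⅓ (m(j, a) = 1/3 = ⅓)
m(5/(-4) + 1/4, C(-4))*(-46) = (⅓)*(-46) = -46/3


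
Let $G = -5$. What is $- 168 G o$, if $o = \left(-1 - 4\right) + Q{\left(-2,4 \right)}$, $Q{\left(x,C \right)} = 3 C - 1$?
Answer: $5040$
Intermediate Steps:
$Q{\left(x,C \right)} = -1 + 3 C$
$o = 6$ ($o = \left(-1 - 4\right) + \left(-1 + 3 \cdot 4\right) = -5 + \left(-1 + 12\right) = -5 + 11 = 6$)
$- 168 G o = - 168 \left(\left(-5\right) 6\right) = \left(-168\right) \left(-30\right) = 5040$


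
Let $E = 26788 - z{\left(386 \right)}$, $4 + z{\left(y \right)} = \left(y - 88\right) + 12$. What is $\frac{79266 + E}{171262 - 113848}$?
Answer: $\frac{52874}{28707} \approx 1.8419$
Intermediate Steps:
$z{\left(y \right)} = -80 + y$ ($z{\left(y \right)} = -4 + \left(\left(y - 88\right) + 12\right) = -4 + \left(\left(-88 + y\right) + 12\right) = -4 + \left(-76 + y\right) = -80 + y$)
$E = 26482$ ($E = 26788 - \left(-80 + 386\right) = 26788 - 306 = 26482$)
$\frac{79266 + E}{171262 - 113848} = \frac{79266 + 26482}{171262 - 113848} = \frac{105748}{171262 - 113848} = \frac{105748}{57414} = 105748 \cdot \frac{1}{57414} = \frac{52874}{28707}$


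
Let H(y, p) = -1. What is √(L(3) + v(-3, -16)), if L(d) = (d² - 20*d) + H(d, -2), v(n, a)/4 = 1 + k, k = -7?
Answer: 2*I*√19 ≈ 8.7178*I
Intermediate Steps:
v(n, a) = -24 (v(n, a) = 4*(1 - 7) = 4*(-6) = -24)
L(d) = -1 + d² - 20*d (L(d) = (d² - 20*d) - 1 = -1 + d² - 20*d)
√(L(3) + v(-3, -16)) = √((-1 + 3² - 20*3) - 24) = √((-1 + 9 - 60) - 24) = √(-52 - 24) = √(-76) = 2*I*√19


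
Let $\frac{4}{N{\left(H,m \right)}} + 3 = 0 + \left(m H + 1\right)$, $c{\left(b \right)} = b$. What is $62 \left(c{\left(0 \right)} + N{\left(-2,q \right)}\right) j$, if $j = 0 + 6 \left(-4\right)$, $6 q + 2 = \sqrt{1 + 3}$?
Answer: $2976$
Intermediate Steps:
$q = 0$ ($q = - \frac{1}{3} + \frac{\sqrt{1 + 3}}{6} = - \frac{1}{3} + \frac{\sqrt{4}}{6} = - \frac{1}{3} + \frac{1}{6} \cdot 2 = - \frac{1}{3} + \frac{1}{3} = 0$)
$j = -24$ ($j = 0 - 24 = -24$)
$N{\left(H,m \right)} = \frac{4}{-2 + H m}$ ($N{\left(H,m \right)} = \frac{4}{-3 + \left(0 + \left(m H + 1\right)\right)} = \frac{4}{-3 + \left(0 + \left(H m + 1\right)\right)} = \frac{4}{-3 + \left(0 + \left(1 + H m\right)\right)} = \frac{4}{-3 + \left(1 + H m\right)} = \frac{4}{-2 + H m}$)
$62 \left(c{\left(0 \right)} + N{\left(-2,q \right)}\right) j = 62 \left(0 + \frac{4}{-2 - 0}\right) \left(-24\right) = 62 \left(0 + \frac{4}{-2 + 0}\right) \left(-24\right) = 62 \left(0 + \frac{4}{-2}\right) \left(-24\right) = 62 \left(0 + 4 \left(- \frac{1}{2}\right)\right) \left(-24\right) = 62 \left(0 - 2\right) \left(-24\right) = 62 \left(-2\right) \left(-24\right) = \left(-124\right) \left(-24\right) = 2976$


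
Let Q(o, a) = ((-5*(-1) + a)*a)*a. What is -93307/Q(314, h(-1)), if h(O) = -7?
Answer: 93307/98 ≈ 952.11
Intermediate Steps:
Q(o, a) = a²*(5 + a) (Q(o, a) = ((5 + a)*a)*a = (a*(5 + a))*a = a²*(5 + a))
-93307/Q(314, h(-1)) = -93307*1/(49*(5 - 7)) = -93307/(49*(-2)) = -93307/(-98) = -93307*(-1/98) = 93307/98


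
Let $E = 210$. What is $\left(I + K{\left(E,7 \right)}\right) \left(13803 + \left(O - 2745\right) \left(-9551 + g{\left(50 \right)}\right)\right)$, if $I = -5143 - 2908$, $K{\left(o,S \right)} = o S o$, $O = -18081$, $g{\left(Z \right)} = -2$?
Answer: $59818502313069$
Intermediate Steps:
$K{\left(o,S \right)} = S o^{2}$ ($K{\left(o,S \right)} = S o o = S o^{2}$)
$I = -8051$
$\left(I + K{\left(E,7 \right)}\right) \left(13803 + \left(O - 2745\right) \left(-9551 + g{\left(50 \right)}\right)\right) = \left(-8051 + 7 \cdot 210^{2}\right) \left(13803 + \left(-18081 - 2745\right) \left(-9551 - 2\right)\right) = \left(-8051 + 7 \cdot 44100\right) \left(13803 - -198950778\right) = \left(-8051 + 308700\right) \left(13803 + 198950778\right) = 300649 \cdot 198964581 = 59818502313069$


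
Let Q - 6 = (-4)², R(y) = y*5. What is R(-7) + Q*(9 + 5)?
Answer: 273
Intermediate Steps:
R(y) = 5*y
Q = 22 (Q = 6 + (-4)² = 6 + 16 = 22)
R(-7) + Q*(9 + 5) = 5*(-7) + 22*(9 + 5) = -35 + 22*14 = -35 + 308 = 273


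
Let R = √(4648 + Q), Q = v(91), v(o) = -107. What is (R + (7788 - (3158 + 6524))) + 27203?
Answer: 25309 + √4541 ≈ 25376.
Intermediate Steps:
Q = -107
R = √4541 (R = √(4648 - 107) = √4541 ≈ 67.387)
(R + (7788 - (3158 + 6524))) + 27203 = (√4541 + (7788 - (3158 + 6524))) + 27203 = (√4541 + (7788 - 1*9682)) + 27203 = (√4541 + (7788 - 9682)) + 27203 = (√4541 - 1894) + 27203 = (-1894 + √4541) + 27203 = 25309 + √4541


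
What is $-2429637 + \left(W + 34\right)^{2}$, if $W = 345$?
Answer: $-2285996$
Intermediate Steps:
$-2429637 + \left(W + 34\right)^{2} = -2429637 + \left(345 + 34\right)^{2} = -2429637 + 379^{2} = -2429637 + 143641 = -2285996$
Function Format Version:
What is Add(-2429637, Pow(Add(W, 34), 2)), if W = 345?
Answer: -2285996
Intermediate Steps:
Add(-2429637, Pow(Add(W, 34), 2)) = Add(-2429637, Pow(Add(345, 34), 2)) = Add(-2429637, Pow(379, 2)) = Add(-2429637, 143641) = -2285996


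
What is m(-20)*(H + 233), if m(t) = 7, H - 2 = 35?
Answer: 1890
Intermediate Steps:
H = 37 (H = 2 + 35 = 37)
m(-20)*(H + 233) = 7*(37 + 233) = 7*270 = 1890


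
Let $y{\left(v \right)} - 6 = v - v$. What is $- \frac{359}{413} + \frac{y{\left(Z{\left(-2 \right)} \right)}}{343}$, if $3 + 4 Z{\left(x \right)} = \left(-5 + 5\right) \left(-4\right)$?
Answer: $- \frac{17237}{20237} \approx -0.85176$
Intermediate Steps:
$Z{\left(x \right)} = - \frac{3}{4}$ ($Z{\left(x \right)} = - \frac{3}{4} + \frac{\left(-5 + 5\right) \left(-4\right)}{4} = - \frac{3}{4} + \frac{0 \left(-4\right)}{4} = - \frac{3}{4} + \frac{1}{4} \cdot 0 = - \frac{3}{4} + 0 = - \frac{3}{4}$)
$y{\left(v \right)} = 6$ ($y{\left(v \right)} = 6 + \left(v - v\right) = 6 + 0 = 6$)
$- \frac{359}{413} + \frac{y{\left(Z{\left(-2 \right)} \right)}}{343} = - \frac{359}{413} + \frac{6}{343} = - \frac{17237}{20237}$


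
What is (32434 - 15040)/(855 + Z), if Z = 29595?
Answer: 2899/5075 ≈ 0.57123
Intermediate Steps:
(32434 - 15040)/(855 + Z) = (32434 - 15040)/(855 + 29595) = 17394/30450 = 17394*(1/30450) = 2899/5075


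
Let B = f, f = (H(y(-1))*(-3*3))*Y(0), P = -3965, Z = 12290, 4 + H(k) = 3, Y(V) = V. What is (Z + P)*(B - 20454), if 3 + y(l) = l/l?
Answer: -170279550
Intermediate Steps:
y(l) = -2 (y(l) = -3 + l/l = -3 + 1 = -2)
H(k) = -1 (H(k) = -4 + 3 = -1)
f = 0 (f = -(-3)*3*0 = -1*(-9)*0 = 9*0 = 0)
B = 0
(Z + P)*(B - 20454) = (12290 - 3965)*(0 - 20454) = 8325*(-20454) = -170279550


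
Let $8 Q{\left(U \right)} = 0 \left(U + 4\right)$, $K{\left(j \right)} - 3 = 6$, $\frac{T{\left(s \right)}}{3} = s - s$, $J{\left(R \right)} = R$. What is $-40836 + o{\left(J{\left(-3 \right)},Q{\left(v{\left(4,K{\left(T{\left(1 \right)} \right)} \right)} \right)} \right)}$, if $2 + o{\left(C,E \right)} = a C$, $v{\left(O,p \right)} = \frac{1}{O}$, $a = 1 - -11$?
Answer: $-40874$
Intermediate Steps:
$a = 12$ ($a = 1 + 11 = 12$)
$T{\left(s \right)} = 0$ ($T{\left(s \right)} = 3 \left(s - s\right) = 3 \cdot 0 = 0$)
$K{\left(j \right)} = 9$ ($K{\left(j \right)} = 3 + 6 = 9$)
$Q{\left(U \right)} = 0$ ($Q{\left(U \right)} = \frac{0 \left(U + 4\right)}{8} = \frac{0 \left(4 + U\right)}{8} = \frac{1}{8} \cdot 0 = 0$)
$o{\left(C,E \right)} = -2 + 12 C$
$-40836 + o{\left(J{\left(-3 \right)},Q{\left(v{\left(4,K{\left(T{\left(1 \right)} \right)} \right)} \right)} \right)} = -40836 + \left(-2 + 12 \left(-3\right)\right) = -40836 - 38 = -40874$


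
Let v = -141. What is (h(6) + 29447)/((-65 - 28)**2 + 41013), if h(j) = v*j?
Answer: 28601/49662 ≈ 0.57591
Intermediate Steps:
h(j) = -141*j
(h(6) + 29447)/((-65 - 28)**2 + 41013) = (-141*6 + 29447)/((-65 - 28)**2 + 41013) = (-846 + 29447)/((-93)**2 + 41013) = 28601/(8649 + 41013) = 28601/49662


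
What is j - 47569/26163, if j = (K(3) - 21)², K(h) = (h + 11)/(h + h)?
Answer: 9068783/26163 ≈ 346.63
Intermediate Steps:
K(h) = (11 + h)/(2*h) (K(h) = (11 + h)/((2*h)) = (11 + h)*(1/(2*h)) = (11 + h)/(2*h))
j = 3136/9 (j = ((½)*(11 + 3)/3 - 21)² = ((½)*(⅓)*14 - 21)² = (7/3 - 21)² = (-56/3)² = 3136/9 ≈ 348.44)
j - 47569/26163 = 3136/9 - 47569/26163 = 9068783/26163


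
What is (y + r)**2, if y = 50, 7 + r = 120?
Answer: 26569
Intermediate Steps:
r = 113 (r = -7 + 120 = 113)
(y + r)**2 = (50 + 113)**2 = 163**2 = 26569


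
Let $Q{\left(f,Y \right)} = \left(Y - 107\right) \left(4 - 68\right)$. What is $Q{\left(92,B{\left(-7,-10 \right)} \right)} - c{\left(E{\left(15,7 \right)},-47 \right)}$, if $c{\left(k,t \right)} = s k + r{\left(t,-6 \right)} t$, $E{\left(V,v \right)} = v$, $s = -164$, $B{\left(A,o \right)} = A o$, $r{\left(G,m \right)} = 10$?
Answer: $3986$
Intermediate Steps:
$Q{\left(f,Y \right)} = 6848 - 64 Y$ ($Q{\left(f,Y \right)} = \left(-107 + Y\right) \left(-64\right) = 6848 - 64 Y$)
$c{\left(k,t \right)} = - 164 k + 10 t$
$Q{\left(92,B{\left(-7,-10 \right)} \right)} - c{\left(E{\left(15,7 \right)},-47 \right)} = \left(6848 - 64 \left(\left(-7\right) \left(-10\right)\right)\right) - \left(\left(-164\right) 7 + 10 \left(-47\right)\right) = \left(6848 - 4480\right) - \left(-1148 - 470\right) = \left(6848 - 4480\right) - -1618 = 2368 + 1618 = 3986$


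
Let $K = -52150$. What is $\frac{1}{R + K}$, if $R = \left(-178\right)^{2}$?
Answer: $- \frac{1}{20466} \approx -4.8862 \cdot 10^{-5}$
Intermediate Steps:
$R = 31684$
$\frac{1}{R + K} = \frac{1}{31684 - 52150} = \frac{1}{-20466} = - \frac{1}{20466}$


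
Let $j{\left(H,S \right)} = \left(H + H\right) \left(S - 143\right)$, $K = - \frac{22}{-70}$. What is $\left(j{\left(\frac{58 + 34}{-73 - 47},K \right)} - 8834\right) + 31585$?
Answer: $\frac{12059137}{525} \approx 22970.0$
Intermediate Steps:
$K = \frac{11}{35}$ ($K = \left(-22\right) \left(- \frac{1}{70}\right) = \frac{11}{35} \approx 0.31429$)
$j{\left(H,S \right)} = 2 H \left(-143 + S\right)$
$\left(j{\left(\frac{58 + 34}{-73 - 47},K \right)} - 8834\right) + 31585 = \left(2 \frac{58 + 34}{-73 - 47} \left(-143 + \frac{11}{35}\right) - 8834\right) + 31585 = \left(2 \frac{92}{-120} \left(- \frac{4994}{35}\right) - 8834\right) + 31585 = \left(2 \cdot 92 \left(- \frac{1}{120}\right) \left(- \frac{4994}{35}\right) - 8834\right) + 31585 = \left(2 \left(- \frac{23}{30}\right) \left(- \frac{4994}{35}\right) - 8834\right) + 31585 = \left(\frac{114862}{525} - 8834\right) + 31585 = - \frac{4522988}{525} + 31585 = \frac{12059137}{525}$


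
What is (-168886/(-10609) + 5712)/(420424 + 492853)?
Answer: 60767494/9688955693 ≈ 0.0062718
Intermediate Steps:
(-168886/(-10609) + 5712)/(420424 + 492853) = (-168886*(-1/10609) + 5712)/913277 = (168886/10609 + 5712)*(1/913277) = (60767494/10609)*(1/913277) = 60767494/9688955693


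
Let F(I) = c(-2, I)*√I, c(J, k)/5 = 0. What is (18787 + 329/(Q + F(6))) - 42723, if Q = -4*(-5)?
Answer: -478391/20 ≈ -23920.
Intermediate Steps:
c(J, k) = 0 (c(J, k) = 5*0 = 0)
Q = 20
F(I) = 0 (F(I) = 0*√I = 0)
(18787 + 329/(Q + F(6))) - 42723 = (18787 + 329/(20 + 0)) - 42723 = (18787 + 329/20) - 42723 = 376069/20 - 42723 = -478391/20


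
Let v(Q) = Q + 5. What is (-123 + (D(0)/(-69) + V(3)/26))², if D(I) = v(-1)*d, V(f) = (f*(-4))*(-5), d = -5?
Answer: 11664216001/804609 ≈ 14497.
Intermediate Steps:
v(Q) = 5 + Q
V(f) = 20*f (V(f) = -4*f*(-5) = 20*f)
D(I) = -20 (D(I) = (5 - 1)*(-5) = 4*(-5) = -20)
(-123 + (D(0)/(-69) + V(3)/26))² = (-123 + (-20/(-69) + (20*3)/26))² = (-123 + (-20*(-1/69) + 60*(1/26)))² = (-123 + (20/69 + 30/13))² = (-123 + 2330/897)² = (-108001/897)² = 11664216001/804609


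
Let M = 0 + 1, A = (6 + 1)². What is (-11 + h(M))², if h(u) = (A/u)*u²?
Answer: 1444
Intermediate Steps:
A = 49 (A = 7² = 49)
M = 1
h(u) = 49*u (h(u) = (49/u)*u² = 49*u)
(-11 + h(M))² = (-11 + 49*1)² = (-11 + 49)² = 38² = 1444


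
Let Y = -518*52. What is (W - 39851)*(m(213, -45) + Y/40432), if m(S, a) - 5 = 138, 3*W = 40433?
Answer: -1355127800/361 ≈ -3.7538e+6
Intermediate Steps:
W = 40433/3 (W = (⅓)*40433 = 40433/3 ≈ 13478.)
m(S, a) = 143 (m(S, a) = 5 + 138 = 143)
Y = -26936
(W - 39851)*(m(213, -45) + Y/40432) = (40433/3 - 39851)*(143 - 26936/40432) = -79120*(143 - 26936*1/40432)/3 = -79120*(143 - 481/722)/3 = -79120/3*102765/722 = -1355127800/361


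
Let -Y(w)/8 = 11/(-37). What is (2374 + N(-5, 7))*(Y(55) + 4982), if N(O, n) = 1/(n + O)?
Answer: 437910039/37 ≈ 1.1835e+7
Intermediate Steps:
Y(w) = 88/37 (Y(w) = -88/(-37) = -88*(-1)/37 = -8*(-11/37) = 88/37)
N(O, n) = 1/(O + n)
(2374 + N(-5, 7))*(Y(55) + 4982) = (2374 + 1/(-5 + 7))*(88/37 + 4982) = (2374 + 1/2)*(184422/37) = (4749/2)*(184422/37) = 437910039/37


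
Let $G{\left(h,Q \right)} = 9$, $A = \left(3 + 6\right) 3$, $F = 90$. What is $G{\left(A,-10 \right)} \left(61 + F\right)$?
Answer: $1359$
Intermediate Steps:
$A = 27$ ($A = 9 \cdot 3 = 27$)
$G{\left(A,-10 \right)} \left(61 + F\right) = 9 \left(61 + 90\right) = 9 \cdot 151 = 1359$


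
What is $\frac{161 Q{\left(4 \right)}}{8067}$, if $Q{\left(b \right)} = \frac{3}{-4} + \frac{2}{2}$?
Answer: $\frac{161}{32268} \approx 0.0049895$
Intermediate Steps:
$Q{\left(b \right)} = \frac{1}{4}$ ($Q{\left(b \right)} = 3 \left(- \frac{1}{4}\right) + 2 \cdot \frac{1}{2} = - \frac{3}{4} + 1 = \frac{1}{4}$)
$\frac{161 Q{\left(4 \right)}}{8067} = \frac{161 \cdot \frac{1}{4}}{8067} = \frac{161}{4} \cdot \frac{1}{8067} = \frac{161}{32268}$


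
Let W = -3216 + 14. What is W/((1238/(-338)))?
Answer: 541138/619 ≈ 874.21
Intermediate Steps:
W = -3202
W/((1238/(-338))) = -3202/(1238/(-338)) = -3202/(1238*(-1/338)) = -3202/(-619/169) = -3202*(-169/619) = 541138/619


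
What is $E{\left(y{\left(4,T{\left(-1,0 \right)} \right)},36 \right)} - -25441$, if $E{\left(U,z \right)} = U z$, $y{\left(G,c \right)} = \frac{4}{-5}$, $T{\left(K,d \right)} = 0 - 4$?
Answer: $\frac{127061}{5} \approx 25412.0$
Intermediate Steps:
$T{\left(K,d \right)} = -4$ ($T{\left(K,d \right)} = 0 - 4 = -4$)
$y{\left(G,c \right)} = - \frac{4}{5}$ ($y{\left(G,c \right)} = 4 \left(- \frac{1}{5}\right) = - \frac{4}{5}$)
$E{\left(y{\left(4,T{\left(-1,0 \right)} \right)},36 \right)} - -25441 = \left(- \frac{4}{5}\right) 36 - -25441 = - \frac{144}{5} + 25441 = \frac{127061}{5}$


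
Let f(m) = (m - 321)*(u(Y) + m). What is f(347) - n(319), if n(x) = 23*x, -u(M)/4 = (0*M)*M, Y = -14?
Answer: 1685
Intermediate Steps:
u(M) = 0 (u(M) = -4*0*M*M = -0*M = -4*0 = 0)
f(m) = m*(-321 + m) (f(m) = (m - 321)*(0 + m) = (-321 + m)*m = m*(-321 + m))
f(347) - n(319) = 347*(-321 + 347) - 23*319 = 347*26 - 1*7337 = 9022 - 7337 = 1685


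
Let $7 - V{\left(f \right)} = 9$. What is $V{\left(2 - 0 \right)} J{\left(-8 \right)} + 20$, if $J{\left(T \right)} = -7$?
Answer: $34$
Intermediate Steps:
$V{\left(f \right)} = -2$ ($V{\left(f \right)} = 7 - 9 = -2$)
$V{\left(2 - 0 \right)} J{\left(-8 \right)} + 20 = \left(-2\right) \left(-7\right) + 20 = 14 + 20 = 34$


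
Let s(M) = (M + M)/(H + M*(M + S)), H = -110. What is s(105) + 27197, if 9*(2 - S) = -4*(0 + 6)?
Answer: 62036399/2281 ≈ 27197.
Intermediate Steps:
S = 14/3 (S = 2 - (-4)*(0 + 6)/9 = 2 - (-4)*6/9 = 2 - ⅑*(-24) = 2 + 8/3 = 14/3 ≈ 4.6667)
s(M) = 2*M/(-110 + M*(14/3 + M)) (s(M) = (M + M)/(-110 + M*(M + 14/3)) = (2*M)/(-110 + M*(14/3 + M)) = 2*M/(-110 + M*(14/3 + M)))
s(105) + 27197 = 6*105/(-330 + 3*105² + 14*105) + 27197 = 6*105/(-330 + 3*11025 + 1470) + 27197 = 6*105/(-330 + 33075 + 1470) + 27197 = 6*105/34215 + 27197 = 6*105*(1/34215) + 27197 = 42/2281 + 27197 = 62036399/2281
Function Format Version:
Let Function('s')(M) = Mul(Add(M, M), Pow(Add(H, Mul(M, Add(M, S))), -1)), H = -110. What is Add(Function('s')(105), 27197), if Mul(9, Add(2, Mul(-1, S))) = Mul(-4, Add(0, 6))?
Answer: Rational(62036399, 2281) ≈ 27197.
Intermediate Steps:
S = Rational(14, 3) (S = Add(2, Mul(Rational(-1, 9), Mul(-4, Add(0, 6)))) = Add(2, Mul(Rational(-1, 9), Mul(-4, 6))) = Add(2, Mul(Rational(-1, 9), -24)) = Add(2, Rational(8, 3)) = Rational(14, 3) ≈ 4.6667)
Function('s')(M) = Mul(2, M, Pow(Add(-110, Mul(M, Add(Rational(14, 3), M))), -1)) (Function('s')(M) = Mul(Add(M, M), Pow(Add(-110, Mul(M, Add(M, Rational(14, 3)))), -1)) = Mul(Mul(2, M), Pow(Add(-110, Mul(M, Add(Rational(14, 3), M))), -1)) = Mul(2, M, Pow(Add(-110, Mul(M, Add(Rational(14, 3), M))), -1)))
Add(Function('s')(105), 27197) = Add(Mul(6, 105, Pow(Add(-330, Mul(3, Pow(105, 2)), Mul(14, 105)), -1)), 27197) = Add(Mul(6, 105, Pow(Add(-330, Mul(3, 11025), 1470), -1)), 27197) = Add(Mul(6, 105, Pow(Add(-330, 33075, 1470), -1)), 27197) = Add(Mul(6, 105, Pow(34215, -1)), 27197) = Add(Mul(6, 105, Rational(1, 34215)), 27197) = Add(Rational(42, 2281), 27197) = Rational(62036399, 2281)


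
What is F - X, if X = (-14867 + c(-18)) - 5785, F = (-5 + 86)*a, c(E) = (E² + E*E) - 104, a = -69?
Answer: 14519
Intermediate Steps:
c(E) = -104 + 2*E² (c(E) = (E² + E²) - 104 = 2*E² - 104 = -104 + 2*E²)
F = -5589 (F = (-5 + 86)*(-69) = 81*(-69) = -5589)
X = -20108 (X = (-14867 + (-104 + 2*(-18)²)) - 5785 = (-14867 + (-104 + 2*324)) - 5785 = (-14867 + (-104 + 648)) - 5785 = (-14867 + 544) - 5785 = -14323 - 5785 = -20108)
F - X = -5589 - 1*(-20108) = -5589 + 20108 = 14519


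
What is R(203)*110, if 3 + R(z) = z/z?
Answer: -220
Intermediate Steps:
R(z) = -2 (R(z) = -3 + z/z = -3 + 1 = -2)
R(203)*110 = -2*110 = -220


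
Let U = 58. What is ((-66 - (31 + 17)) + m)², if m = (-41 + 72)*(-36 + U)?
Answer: 322624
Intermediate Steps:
m = 682 (m = (-41 + 72)*(-36 + 58) = 31*22 = 682)
((-66 - (31 + 17)) + m)² = ((-66 - (31 + 17)) + 682)² = ((-66 - 1*48) + 682)² = ((-66 - 48) + 682)² = (-114 + 682)² = 568² = 322624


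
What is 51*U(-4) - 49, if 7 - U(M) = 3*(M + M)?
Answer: 1532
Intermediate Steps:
U(M) = 7 - 6*M (U(M) = 7 - 3*(M + M) = 7 - 3*2*M = 7 - 6*M)
51*U(-4) - 49 = 51*(7 - 6*(-4)) - 49 = 51*(7 + 24) - 49 = 51*31 - 49 = 1581 - 49 = 1532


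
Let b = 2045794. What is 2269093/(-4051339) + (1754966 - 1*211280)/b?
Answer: 805949225356/4144102509083 ≈ 0.19448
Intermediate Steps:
2269093/(-4051339) + (1754966 - 1*211280)/b = 2269093/(-4051339) + (1754966 - 1*211280)/2045794 = 2269093*(-1/4051339) + (1754966 - 211280)*(1/2045794) = -2269093/4051339 + 1543686*(1/2045794) = -2269093/4051339 + 771843/1022897 = 805949225356/4144102509083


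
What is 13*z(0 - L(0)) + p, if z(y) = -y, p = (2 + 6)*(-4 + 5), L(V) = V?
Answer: 8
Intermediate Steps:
p = 8 (p = 8*1 = 8)
13*z(0 - L(0)) + p = 13*(-(0 - 1*0)) + 8 = 13*(-(0 + 0)) + 8 = 13*(-1*0) + 8 = 13*0 + 8 = 0 + 8 = 8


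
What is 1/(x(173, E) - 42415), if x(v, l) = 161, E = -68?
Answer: -1/42254 ≈ -2.3666e-5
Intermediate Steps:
1/(x(173, E) - 42415) = 1/(161 - 42415) = 1/(-42254) = -1/42254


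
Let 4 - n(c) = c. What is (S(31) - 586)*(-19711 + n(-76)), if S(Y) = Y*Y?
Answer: -7361625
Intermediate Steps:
n(c) = 4 - c
S(Y) = Y**2
(S(31) - 586)*(-19711 + n(-76)) = (31**2 - 586)*(-19711 + (4 - 1*(-76))) = (961 - 586)*(-19711 + (4 + 76)) = 375*(-19711 + 80) = 375*(-19631) = -7361625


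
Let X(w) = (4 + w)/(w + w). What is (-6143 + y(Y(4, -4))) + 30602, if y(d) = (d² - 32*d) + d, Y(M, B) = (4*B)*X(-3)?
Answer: 219451/9 ≈ 24383.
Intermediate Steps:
X(w) = (4 + w)/(2*w) (X(w) = (4 + w)/((2*w)) = (4 + w)*(1/(2*w)) = (4 + w)/(2*w))
Y(M, B) = -2*B/3 (Y(M, B) = (4*B)*((½)*(4 - 3)/(-3)) = (4*B)*((½)*(-⅓)*1) = (4*B)*(-⅙) = -2*B/3)
y(d) = d² - 31*d
(-6143 + y(Y(4, -4))) + 30602 = (-6143 + (-⅔*(-4))*(-31 - ⅔*(-4))) + 30602 = (-6143 + 8*(-31 + 8/3)/3) + 30602 = (-6143 + (8/3)*(-85/3)) + 30602 = (-6143 - 680/9) + 30602 = -55967/9 + 30602 = 219451/9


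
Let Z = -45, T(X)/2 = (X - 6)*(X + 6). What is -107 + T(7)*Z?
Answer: -1277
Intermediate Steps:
T(X) = 2*(-6 + X)*(6 + X) (T(X) = 2*((X - 6)*(X + 6)) = 2*((-6 + X)*(6 + X)) = 2*(-6 + X)*(6 + X))
-107 + T(7)*Z = -107 + (-72 + 2*7²)*(-45) = -107 + (-72 + 2*49)*(-45) = -107 + (-72 + 98)*(-45) = -107 + 26*(-45) = -107 - 1170 = -1277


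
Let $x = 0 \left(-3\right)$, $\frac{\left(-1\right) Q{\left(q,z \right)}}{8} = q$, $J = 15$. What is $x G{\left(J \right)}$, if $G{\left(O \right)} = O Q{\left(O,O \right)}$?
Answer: $0$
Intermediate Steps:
$Q{\left(q,z \right)} = - 8 q$
$x = 0$
$G{\left(O \right)} = - 8 O^{2}$ ($G{\left(O \right)} = O \left(- 8 O\right) = - 8 O^{2}$)
$x G{\left(J \right)} = 0 \left(- 8 \cdot 15^{2}\right) = 0 \left(\left(-8\right) 225\right) = 0 \left(-1800\right) = 0$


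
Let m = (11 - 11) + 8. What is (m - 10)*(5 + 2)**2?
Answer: -98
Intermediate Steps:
m = 8 (m = 0 + 8 = 8)
(m - 10)*(5 + 2)**2 = (8 - 10)*(5 + 2)**2 = -2*7**2 = -2*49 = -98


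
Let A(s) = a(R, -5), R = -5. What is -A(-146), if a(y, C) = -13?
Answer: 13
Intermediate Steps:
A(s) = -13
-A(-146) = -1*(-13) = 13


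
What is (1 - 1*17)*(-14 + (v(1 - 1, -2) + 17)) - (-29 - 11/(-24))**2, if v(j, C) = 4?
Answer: -533737/576 ≈ -926.63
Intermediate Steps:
(1 - 1*17)*(-14 + (v(1 - 1, -2) + 17)) - (-29 - 11/(-24))**2 = (1 - 1*17)*(-14 + (4 + 17)) - (-29 - 11/(-24))**2 = (1 - 17)*(-14 + 21) - (-29 - 11*(-1/24))**2 = -16*7 - (-29 + 11/24)**2 = -112 - (-685/24)**2 = -112 - 1*469225/576 = -112 - 469225/576 = -533737/576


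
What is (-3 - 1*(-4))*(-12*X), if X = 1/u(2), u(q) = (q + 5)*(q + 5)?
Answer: -12/49 ≈ -0.24490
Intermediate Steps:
u(q) = (5 + q)² (u(q) = (5 + q)*(5 + q) = (5 + q)²)
X = 1/49 (X = 1/((5 + 2)²) = 1/(7²) = 1/49 ≈ 0.020408)
(-3 - 1*(-4))*(-12*X) = (-3 - 1*(-4))*(-12*1/49) = (-3 + 4)*(-12/49) = 1*(-12/49) = -12/49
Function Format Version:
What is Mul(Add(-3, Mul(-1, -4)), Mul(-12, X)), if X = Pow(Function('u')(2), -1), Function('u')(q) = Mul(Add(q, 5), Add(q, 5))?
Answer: Rational(-12, 49) ≈ -0.24490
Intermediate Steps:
Function('u')(q) = Pow(Add(5, q), 2) (Function('u')(q) = Mul(Add(5, q), Add(5, q)) = Pow(Add(5, q), 2))
X = Rational(1, 49) (X = Pow(Pow(Add(5, 2), 2), -1) = Pow(Pow(7, 2), -1) = Pow(49, -1) = Rational(1, 49) ≈ 0.020408)
Mul(Add(-3, Mul(-1, -4)), Mul(-12, X)) = Mul(Add(-3, Mul(-1, -4)), Mul(-12, Rational(1, 49))) = Mul(Add(-3, 4), Rational(-12, 49)) = Mul(1, Rational(-12, 49)) = Rational(-12, 49)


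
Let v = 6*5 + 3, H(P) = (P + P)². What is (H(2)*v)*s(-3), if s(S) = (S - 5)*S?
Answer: 12672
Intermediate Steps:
s(S) = S*(-5 + S) (s(S) = (-5 + S)*S = S*(-5 + S))
H(P) = 4*P² (H(P) = (2*P)² = 4*P²)
v = 33 (v = 30 + 3 = 33)
(H(2)*v)*s(-3) = ((4*2²)*33)*(-3*(-5 - 3)) = ((4*4)*33)*(-3*(-8)) = (16*33)*24 = 528*24 = 12672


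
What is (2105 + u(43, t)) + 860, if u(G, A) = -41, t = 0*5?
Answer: 2924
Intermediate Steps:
t = 0
(2105 + u(43, t)) + 860 = (2105 - 41) + 860 = 2064 + 860 = 2924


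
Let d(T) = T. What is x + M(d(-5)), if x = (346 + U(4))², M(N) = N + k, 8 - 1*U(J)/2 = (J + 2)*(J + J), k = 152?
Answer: 70903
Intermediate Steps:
U(J) = 16 - 4*J*(2 + J) (U(J) = 16 - 2*(J + 2)*(J + J) = 16 - 2*(2 + J)*2*J = 16 - 4*J*(2 + J))
M(N) = 152 + N (M(N) = N + 152 = 152 + N)
x = 70756 (x = (346 + (16 - 8*4 - 4*4²))² = (346 + (16 - 32 - 4*16))² = (346 + (16 - 32 - 64))² = (346 - 80)² = 266² = 70756)
x + M(d(-5)) = 70756 + (152 - 5) = 70756 + 147 = 70903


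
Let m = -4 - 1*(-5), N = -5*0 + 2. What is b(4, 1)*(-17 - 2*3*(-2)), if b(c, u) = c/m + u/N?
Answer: -45/2 ≈ -22.500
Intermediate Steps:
N = 2 (N = 0 + 2 = 2)
m = 1 (m = -4 + 5 = 1)
b(c, u) = c + u/2 (b(c, u) = c/1 + u/2 = c*1 + u*(½) = c + u/2)
b(4, 1)*(-17 - 2*3*(-2)) = (4 + (½)*1)*(-17 - 2*3*(-2)) = (4 + ½)*(-17 - 6*(-2)) = 9*(-17 + 12)/2 = (9/2)*(-5) = -45/2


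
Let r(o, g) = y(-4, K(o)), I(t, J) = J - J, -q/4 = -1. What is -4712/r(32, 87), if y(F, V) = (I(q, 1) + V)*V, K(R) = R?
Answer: -589/128 ≈ -4.6016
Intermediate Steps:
q = 4 (q = -4*(-1) = 4)
I(t, J) = 0
y(F, V) = V² (y(F, V) = (0 + V)*V = V*V = V²)
r(o, g) = o²
-4712/r(32, 87) = -4712/(32²) = -4712/1024 = -4712*1/1024 = -589/128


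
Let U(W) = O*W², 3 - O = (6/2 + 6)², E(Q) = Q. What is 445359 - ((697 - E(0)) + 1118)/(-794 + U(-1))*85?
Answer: 388507323/872 ≈ 4.4554e+5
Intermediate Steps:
O = -78 (O = 3 - (6/2 + 6)² = 3 - (6*(½) + 6)² = 3 - (3 + 6)² = 3 - 1*9² = 3 - 1*81 = 3 - 81 = -78)
U(W) = -78*W²
445359 - ((697 - E(0)) + 1118)/(-794 + U(-1))*85 = 445359 - ((697 - 1*0) + 1118)/(-794 - 78*(-1)²)*85 = 445359 - ((697 + 0) + 1118)/(-794 - 78*1)*85 = 445359 - (697 + 1118)/(-794 - 78)*85 = 445359 - 1815/(-872)*85 = 445359 - 1815*(-1/872)*85 = 445359 - (-1815)*85/872 = 445359 - 1*(-154275/872) = 445359 + 154275/872 = 388507323/872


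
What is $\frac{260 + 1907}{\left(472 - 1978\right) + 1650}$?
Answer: $\frac{2167}{144} \approx 15.049$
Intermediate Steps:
$\frac{260 + 1907}{\left(472 - 1978\right) + 1650} = \frac{2167}{\left(472 - 1978\right) + 1650} = \frac{2167}{-1506 + 1650} = \frac{2167}{144}$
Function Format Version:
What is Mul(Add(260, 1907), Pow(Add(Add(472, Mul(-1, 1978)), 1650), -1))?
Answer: Rational(2167, 144) ≈ 15.049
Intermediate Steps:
Mul(Add(260, 1907), Pow(Add(Add(472, Mul(-1, 1978)), 1650), -1)) = Mul(2167, Pow(Add(Add(472, -1978), 1650), -1)) = Mul(2167, Pow(Add(-1506, 1650), -1)) = Mul(2167, Pow(144, -1)) = Mul(2167, Rational(1, 144)) = Rational(2167, 144)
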